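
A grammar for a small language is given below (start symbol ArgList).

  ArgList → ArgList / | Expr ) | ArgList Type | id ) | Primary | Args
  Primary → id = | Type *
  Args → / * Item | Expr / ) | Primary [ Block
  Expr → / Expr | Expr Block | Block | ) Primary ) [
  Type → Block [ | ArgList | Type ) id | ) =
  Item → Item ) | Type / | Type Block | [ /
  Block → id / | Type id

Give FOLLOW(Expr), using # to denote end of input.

{ ), /, id }

In ArgList → Expr ): add FIRST()) = { ) }.
In Args → Expr / ): add FIRST(/ )) = { / }.
In Expr → / Expr: Expr is at the end, add FOLLOW(Expr) = { ), /, id }.
In Expr → Expr Block: add FIRST(Block) = { ), /, id }.
Union: FOLLOW(Expr) = { ), /, id }.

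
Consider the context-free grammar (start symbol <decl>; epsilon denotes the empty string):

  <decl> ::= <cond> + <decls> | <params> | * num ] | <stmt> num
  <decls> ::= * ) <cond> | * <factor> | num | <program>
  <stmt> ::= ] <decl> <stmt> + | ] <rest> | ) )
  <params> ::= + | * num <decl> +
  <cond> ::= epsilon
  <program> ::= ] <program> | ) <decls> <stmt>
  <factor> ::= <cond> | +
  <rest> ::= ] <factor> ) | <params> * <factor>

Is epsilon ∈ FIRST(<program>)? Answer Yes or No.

Nullable nonterminals: <cond>, <factor>.
No production of <program> has an RHS whose symbols are all nullable, so <program> is not nullable.

No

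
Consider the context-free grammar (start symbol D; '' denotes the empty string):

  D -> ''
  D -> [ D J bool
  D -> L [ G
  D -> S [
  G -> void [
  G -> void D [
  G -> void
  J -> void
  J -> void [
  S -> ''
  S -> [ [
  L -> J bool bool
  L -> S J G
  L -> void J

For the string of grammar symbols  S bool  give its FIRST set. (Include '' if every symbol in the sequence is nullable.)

Add FIRST(S)\{''} = { [ }; S is nullable, continue.
bool is a terminal; add {bool} and stop.

{ [, bool }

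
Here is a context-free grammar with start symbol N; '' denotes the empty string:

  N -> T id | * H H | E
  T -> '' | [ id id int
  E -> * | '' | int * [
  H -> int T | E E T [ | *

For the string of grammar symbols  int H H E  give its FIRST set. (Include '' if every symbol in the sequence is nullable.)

int is a terminal; add {int} and stop.

{ int }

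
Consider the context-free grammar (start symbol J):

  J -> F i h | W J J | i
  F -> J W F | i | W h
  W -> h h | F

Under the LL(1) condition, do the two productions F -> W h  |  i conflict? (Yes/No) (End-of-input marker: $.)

FIRST(W h) = { h, i } and FIRST(i) = { i }.
Both contain i, so the two alternatives are not disjoint — LL(1) conflict.

Yes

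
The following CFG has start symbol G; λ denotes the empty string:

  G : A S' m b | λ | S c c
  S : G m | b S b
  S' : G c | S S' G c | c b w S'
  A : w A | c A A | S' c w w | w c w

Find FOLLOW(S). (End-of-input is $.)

In G : S c c: add FIRST(c c) = { c }.
In S : b S b: add FIRST(b) = { b }.
In S' : S S' G c: add FIRST(S' G c) = { b, c, m, w }.
Union: FOLLOW(S) = { b, c, m, w }.

{ b, c, m, w }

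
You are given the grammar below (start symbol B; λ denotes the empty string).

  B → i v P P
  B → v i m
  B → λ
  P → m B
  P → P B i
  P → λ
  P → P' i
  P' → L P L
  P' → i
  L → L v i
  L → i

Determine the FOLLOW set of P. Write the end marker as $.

In B → i v P P: add FIRST(P)\{λ} = { i, m, v }.
  Since P is nullable, also add FOLLOW(B) = { $, i, m, v }.
In B → i v P P: P is at the end, add FOLLOW(B) = { $, i, m, v }.
In P → P B i: add FIRST(B i) = { i, v }.
In P' → L P L: add FIRST(L) = { i }.
Union: FOLLOW(P) = { $, i, m, v }.

{ $, i, m, v }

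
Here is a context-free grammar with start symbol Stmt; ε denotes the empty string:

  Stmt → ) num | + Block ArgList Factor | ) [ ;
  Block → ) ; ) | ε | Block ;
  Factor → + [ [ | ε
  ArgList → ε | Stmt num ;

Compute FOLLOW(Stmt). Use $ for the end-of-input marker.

{ $, num }

Stmt is the start symbol, so $ ∈ FOLLOW(Stmt).
In ArgList → Stmt num ;: add FIRST(num ;) = { num }.
Union: FOLLOW(Stmt) = { $, num }.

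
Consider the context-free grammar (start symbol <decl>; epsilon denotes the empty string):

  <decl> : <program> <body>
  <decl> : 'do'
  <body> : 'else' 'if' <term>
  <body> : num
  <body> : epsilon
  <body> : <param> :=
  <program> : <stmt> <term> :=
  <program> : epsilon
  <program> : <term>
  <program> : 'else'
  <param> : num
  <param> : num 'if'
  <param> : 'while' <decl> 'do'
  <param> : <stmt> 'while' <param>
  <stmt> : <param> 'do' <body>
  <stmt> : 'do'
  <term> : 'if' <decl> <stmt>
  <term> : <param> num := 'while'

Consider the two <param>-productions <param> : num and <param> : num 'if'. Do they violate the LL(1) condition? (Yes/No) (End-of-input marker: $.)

FIRST(num) = { num } and FIRST(num 'if') = { num }.
Both contain num, so the two alternatives are not disjoint — LL(1) conflict.

Yes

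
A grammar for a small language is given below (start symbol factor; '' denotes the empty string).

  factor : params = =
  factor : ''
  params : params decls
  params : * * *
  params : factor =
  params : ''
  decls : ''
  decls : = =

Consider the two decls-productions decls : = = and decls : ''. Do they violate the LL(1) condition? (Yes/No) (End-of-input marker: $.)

FIRST(= =) = { = } and FIRST('') = { '' }.
The second alternative is nullable and FOLLOW(decls) = { = } shares = with FIRST of the first — conflict.

Yes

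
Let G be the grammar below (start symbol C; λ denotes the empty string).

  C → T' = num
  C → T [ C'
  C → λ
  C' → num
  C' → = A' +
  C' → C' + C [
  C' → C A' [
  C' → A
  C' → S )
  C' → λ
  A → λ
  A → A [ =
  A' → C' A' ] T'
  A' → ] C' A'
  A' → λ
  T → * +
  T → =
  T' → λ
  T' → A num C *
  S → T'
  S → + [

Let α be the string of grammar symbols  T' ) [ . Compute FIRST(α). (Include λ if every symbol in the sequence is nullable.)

Add FIRST(T')\{λ} = { [, num }; T' is nullable, continue.
) is a terminal; add {)} and stop.

{ ), [, num }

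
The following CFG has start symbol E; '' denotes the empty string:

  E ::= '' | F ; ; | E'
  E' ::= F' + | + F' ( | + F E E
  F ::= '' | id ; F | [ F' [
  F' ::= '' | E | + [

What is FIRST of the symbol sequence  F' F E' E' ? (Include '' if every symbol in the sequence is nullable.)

{ +, ;, [, id }

Add FIRST(F')\{''} = { +, ;, [, id }; F' is nullable, continue.
Add FIRST(F)\{''} = { [, id }; F is nullable, continue.
Add FIRST(E') = { +, ;, [, id }; E' is not nullable, stop.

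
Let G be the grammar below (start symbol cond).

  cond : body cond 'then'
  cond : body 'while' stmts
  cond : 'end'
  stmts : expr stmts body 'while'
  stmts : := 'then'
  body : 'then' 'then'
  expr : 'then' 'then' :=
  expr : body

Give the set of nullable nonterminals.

No nonterminal has an empty production or an RHS whose symbols are all nullable.

{ } (none)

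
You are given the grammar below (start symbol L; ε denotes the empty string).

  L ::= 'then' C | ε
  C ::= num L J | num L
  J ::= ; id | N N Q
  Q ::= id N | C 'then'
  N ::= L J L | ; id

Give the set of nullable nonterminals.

{ L }

Directly nullable (have an ε-production): L.
No other nonterminal has a production whose RHS symbols are all nullable.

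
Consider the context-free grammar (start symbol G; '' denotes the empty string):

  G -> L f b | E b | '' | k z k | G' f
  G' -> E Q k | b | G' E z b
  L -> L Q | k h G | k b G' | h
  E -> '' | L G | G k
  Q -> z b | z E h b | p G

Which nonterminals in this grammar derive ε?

{ E, G }

Directly nullable (have an ''-production): G, E.
No other nonterminal has a production whose RHS symbols are all nullable.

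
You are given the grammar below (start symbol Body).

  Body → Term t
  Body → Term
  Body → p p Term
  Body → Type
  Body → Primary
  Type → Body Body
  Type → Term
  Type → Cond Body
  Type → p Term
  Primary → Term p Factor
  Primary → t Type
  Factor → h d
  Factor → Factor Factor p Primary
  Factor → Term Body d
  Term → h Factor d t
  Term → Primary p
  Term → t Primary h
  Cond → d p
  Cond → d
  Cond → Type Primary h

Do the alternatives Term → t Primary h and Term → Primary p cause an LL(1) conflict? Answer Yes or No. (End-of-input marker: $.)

FIRST(t Primary h) = { t } and FIRST(Primary p) = { h, t }.
Both contain t, so the two alternatives are not disjoint — LL(1) conflict.

Yes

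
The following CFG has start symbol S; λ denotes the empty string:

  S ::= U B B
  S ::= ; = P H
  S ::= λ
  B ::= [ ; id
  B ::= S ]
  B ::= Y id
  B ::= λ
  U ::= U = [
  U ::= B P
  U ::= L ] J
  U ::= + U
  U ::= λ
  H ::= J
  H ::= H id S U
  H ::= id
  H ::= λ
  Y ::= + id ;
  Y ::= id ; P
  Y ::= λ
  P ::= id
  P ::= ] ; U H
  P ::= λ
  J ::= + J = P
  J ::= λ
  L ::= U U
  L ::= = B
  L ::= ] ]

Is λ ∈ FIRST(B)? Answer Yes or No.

B has an λ-production, so B ⇒ λ.

Yes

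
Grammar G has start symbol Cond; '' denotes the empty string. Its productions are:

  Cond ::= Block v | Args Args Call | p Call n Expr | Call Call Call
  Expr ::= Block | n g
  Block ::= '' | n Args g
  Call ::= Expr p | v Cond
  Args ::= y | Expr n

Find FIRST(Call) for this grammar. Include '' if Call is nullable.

{ n, p, v }

From Call ::= Expr p: Expr nullable, take FIRST(Expr) ∪ {p} = { n, p }.
Call ::= v Cond contributes {v}.
Union: FIRST(Call) = { n, p, v }.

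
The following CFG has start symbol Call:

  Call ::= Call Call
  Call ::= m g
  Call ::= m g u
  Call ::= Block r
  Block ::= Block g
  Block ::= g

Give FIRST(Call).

{ g, m }

From Call ::= Call Call: add FIRST(Call) = { g, m }.
Call ::= m g contributes {m}.
Call ::= m g u contributes {m}.
From Call ::= Block r: add FIRST(Block) = { g }.
Union: FIRST(Call) = { g, m }.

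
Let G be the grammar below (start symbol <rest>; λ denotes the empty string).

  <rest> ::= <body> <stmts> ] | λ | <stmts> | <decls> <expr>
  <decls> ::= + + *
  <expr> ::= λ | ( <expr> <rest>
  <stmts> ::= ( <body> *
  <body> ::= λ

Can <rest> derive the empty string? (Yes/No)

<rest> has an λ-production, so <rest> ⇒ λ.

Yes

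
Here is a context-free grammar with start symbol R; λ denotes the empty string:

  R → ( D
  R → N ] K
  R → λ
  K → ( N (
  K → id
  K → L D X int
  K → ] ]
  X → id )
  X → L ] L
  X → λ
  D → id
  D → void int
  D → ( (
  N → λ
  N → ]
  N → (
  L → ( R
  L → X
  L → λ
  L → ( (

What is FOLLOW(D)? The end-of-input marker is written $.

In R → ( D: D is at the end, add FOLLOW(R) = { $, (, ], id, int, void }.
In K → L D X int: add FIRST(X int) = { (, ], id, int }.
Union: FOLLOW(D) = { $, (, ], id, int, void }.

{ $, (, ], id, int, void }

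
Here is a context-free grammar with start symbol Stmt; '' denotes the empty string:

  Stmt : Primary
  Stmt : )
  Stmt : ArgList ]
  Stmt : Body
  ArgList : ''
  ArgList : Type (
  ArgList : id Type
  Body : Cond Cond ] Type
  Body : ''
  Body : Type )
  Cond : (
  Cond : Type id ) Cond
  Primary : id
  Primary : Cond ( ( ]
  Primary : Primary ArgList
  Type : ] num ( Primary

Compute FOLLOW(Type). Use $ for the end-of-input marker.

{ $, (, ), ], id }

In ArgList : Type (: add FIRST(() = { ( }.
In ArgList : id Type: Type is at the end, add FOLLOW(ArgList) = { $, (, ), ], id }.
In Body : Cond Cond ] Type: Type is at the end, add FOLLOW(Body) = { $ }.
In Body : Type ): add FIRST()) = { ) }.
In Cond : Type id ) Cond: add FIRST(id ) Cond) = { id }.
Union: FOLLOW(Type) = { $, (, ), ], id }.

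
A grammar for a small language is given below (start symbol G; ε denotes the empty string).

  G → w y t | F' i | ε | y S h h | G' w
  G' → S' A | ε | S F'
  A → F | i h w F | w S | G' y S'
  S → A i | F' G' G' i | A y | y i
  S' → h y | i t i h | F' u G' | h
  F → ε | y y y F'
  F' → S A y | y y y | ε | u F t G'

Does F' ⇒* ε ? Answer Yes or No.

F' has an ε-production, so F' ⇒ ε.

Yes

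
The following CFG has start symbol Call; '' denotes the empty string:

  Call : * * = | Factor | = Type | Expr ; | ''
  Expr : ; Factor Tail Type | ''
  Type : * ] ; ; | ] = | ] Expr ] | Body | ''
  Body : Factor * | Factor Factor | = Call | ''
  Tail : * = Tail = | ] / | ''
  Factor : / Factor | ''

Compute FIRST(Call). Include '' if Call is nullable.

Call : * * = contributes {*}.
From Call : Factor: add FIRST(Factor) = { /, '' } (including '' since Factor is nullable).
Call : = Type contributes {=}.
From Call : Expr ;: Expr nullable, take FIRST(Expr) ∪ {;} = { ; }.
Call : '' contributes ''.
Union: FIRST(Call) = { *, /, ;, =, '' }.

{ *, /, ;, =, '' }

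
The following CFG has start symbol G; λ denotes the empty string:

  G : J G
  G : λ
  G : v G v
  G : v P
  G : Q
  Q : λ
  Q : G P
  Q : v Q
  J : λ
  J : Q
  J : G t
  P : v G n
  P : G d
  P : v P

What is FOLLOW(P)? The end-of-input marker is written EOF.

{ EOF, d, n, t, v }

In G : v P: P is at the end, add FOLLOW(G) = { EOF, d, n, t, v }.
In Q : G P: P is at the end, add FOLLOW(Q) = { EOF, d, n, t, v }.
In P : v P: P is at the end, add FOLLOW(P) = { EOF, d, n, t, v }.
Union: FOLLOW(P) = { EOF, d, n, t, v }.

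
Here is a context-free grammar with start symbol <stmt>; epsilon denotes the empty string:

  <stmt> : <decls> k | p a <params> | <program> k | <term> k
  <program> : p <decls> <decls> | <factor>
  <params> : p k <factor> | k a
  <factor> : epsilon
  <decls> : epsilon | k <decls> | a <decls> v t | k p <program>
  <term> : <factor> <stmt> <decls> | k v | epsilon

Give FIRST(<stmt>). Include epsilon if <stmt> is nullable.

{ a, k, p }

From <stmt> : <decls> k: <decls> nullable, take FIRST(<decls>) ∪ {k} = { a, k }.
<stmt> : p a <params> contributes {p}.
From <stmt> : <program> k: <program> nullable, take FIRST(<program>) ∪ {k} = { k, p }.
From <stmt> : <term> k: <term> nullable, take FIRST(<term>) ∪ {k} = { a, k, p }.
Union: FIRST(<stmt>) = { a, k, p }.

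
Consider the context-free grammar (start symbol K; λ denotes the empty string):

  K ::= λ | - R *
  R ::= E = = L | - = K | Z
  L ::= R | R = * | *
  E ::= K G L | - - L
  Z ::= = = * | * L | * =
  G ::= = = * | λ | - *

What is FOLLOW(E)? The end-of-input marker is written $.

{ = }

In R ::= E = = L: add FIRST(= = L) = { = }.
Union: FOLLOW(E) = { = }.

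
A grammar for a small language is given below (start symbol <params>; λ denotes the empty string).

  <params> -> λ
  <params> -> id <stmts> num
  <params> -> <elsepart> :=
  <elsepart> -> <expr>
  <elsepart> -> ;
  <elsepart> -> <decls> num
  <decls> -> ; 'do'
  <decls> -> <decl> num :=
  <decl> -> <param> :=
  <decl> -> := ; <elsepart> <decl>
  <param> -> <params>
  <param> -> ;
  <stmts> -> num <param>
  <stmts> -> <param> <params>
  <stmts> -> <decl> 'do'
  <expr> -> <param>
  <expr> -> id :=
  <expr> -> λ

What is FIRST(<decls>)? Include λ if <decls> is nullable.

{ :=, ;, id }

<decls> -> ; 'do' contributes {;}.
From <decls> -> <decl> num :=: add FIRST(<decl>) = { :=, ;, id }.
Union: FIRST(<decls>) = { :=, ;, id }.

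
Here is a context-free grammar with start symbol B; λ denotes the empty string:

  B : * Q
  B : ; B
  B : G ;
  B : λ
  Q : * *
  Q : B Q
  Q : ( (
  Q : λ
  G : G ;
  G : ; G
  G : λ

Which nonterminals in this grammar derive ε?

Directly nullable (have an λ-production): B, Q, G.

{ B, G, Q }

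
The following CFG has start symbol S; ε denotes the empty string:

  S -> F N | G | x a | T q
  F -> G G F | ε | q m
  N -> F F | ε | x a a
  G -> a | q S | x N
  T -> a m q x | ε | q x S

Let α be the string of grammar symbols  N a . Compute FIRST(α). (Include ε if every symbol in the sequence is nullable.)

Add FIRST(N)\{ε} = { a, q, x }; N is nullable, continue.
a is a terminal; add {a} and stop.

{ a, q, x }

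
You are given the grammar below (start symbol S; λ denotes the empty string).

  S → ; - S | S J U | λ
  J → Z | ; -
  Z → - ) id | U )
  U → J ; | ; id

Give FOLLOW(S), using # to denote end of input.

S is the start symbol, so # ∈ FOLLOW(S).
In S → ; - S: S is at the end, add FOLLOW(S) = { #, -, ; }.
In S → S J U: add FIRST(J U) = { -, ; }.
Union: FOLLOW(S) = { #, -, ; }.

{ #, -, ; }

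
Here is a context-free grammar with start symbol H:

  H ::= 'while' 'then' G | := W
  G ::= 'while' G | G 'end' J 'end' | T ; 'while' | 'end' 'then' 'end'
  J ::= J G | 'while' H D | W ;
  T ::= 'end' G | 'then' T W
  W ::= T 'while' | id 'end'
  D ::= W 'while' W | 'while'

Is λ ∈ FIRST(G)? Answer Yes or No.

No nonterminal in this grammar is nullable.
No production of G has an RHS whose symbols are all nullable, so G is not nullable.

No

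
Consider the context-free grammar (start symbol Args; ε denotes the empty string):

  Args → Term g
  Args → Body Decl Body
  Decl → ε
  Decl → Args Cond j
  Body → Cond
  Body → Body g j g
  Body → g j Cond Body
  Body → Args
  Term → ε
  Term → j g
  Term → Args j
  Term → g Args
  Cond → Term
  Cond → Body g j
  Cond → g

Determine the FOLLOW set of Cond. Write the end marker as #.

{ #, g, j }

In Decl → Args Cond j: add FIRST(j) = { j }.
In Body → Cond: Cond is at the end, add FOLLOW(Body) = { #, g, j }.
In Body → g j Cond Body: add FIRST(Body)\{ε} = { g, j }.
  Since Body is nullable, also add FOLLOW(Body) = { #, g, j }.
Union: FOLLOW(Cond) = { #, g, j }.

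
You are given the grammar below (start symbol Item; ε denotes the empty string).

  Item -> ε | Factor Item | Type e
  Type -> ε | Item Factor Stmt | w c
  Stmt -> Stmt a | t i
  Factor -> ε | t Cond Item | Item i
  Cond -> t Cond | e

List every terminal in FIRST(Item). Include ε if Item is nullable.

Item -> ε contributes ε.
From Item -> Factor Item: Factor, Item nullable, take FIRST(Factor) ∪ FIRST(Item) = { e, i, t, w }; also ε since the whole RHS is nullable.
From Item -> Type e: Type nullable, take FIRST(Type) ∪ {e} = { e, i, t, w }.
Union: FIRST(Item) = { e, i, t, w, ε }.

{ e, i, t, w, ε }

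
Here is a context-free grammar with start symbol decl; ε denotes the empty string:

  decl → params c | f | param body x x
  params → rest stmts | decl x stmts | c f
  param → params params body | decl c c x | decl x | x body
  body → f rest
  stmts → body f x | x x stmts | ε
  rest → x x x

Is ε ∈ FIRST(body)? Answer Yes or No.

No

Nullable nonterminals: stmts.
No production of body has an RHS whose symbols are all nullable, so body is not nullable.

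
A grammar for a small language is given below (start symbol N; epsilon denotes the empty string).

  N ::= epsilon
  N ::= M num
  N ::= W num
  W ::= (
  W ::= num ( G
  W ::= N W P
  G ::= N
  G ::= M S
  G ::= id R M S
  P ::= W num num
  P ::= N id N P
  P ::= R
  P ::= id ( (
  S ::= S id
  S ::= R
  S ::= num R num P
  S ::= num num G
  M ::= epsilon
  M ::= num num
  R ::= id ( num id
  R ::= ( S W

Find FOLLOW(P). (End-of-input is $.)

{ (, id, num }

In W ::= N W P: P is at the end, add FOLLOW(W) = { (, id, num }.
In P ::= N id N P: P is at the end, add FOLLOW(P) = { (, id, num }.
In S ::= num R num P: P is at the end, add FOLLOW(S) = { (, id, num }.
Union: FOLLOW(P) = { (, id, num }.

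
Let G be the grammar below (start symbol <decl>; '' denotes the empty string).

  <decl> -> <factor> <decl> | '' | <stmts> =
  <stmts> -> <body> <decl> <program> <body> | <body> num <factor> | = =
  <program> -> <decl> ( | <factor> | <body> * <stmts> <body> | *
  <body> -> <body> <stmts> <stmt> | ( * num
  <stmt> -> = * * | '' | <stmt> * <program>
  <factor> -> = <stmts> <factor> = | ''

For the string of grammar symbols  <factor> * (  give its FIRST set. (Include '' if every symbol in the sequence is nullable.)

Add FIRST(<factor>)\{''} = { = }; <factor> is nullable, continue.
* is a terminal; add {*} and stop.

{ *, = }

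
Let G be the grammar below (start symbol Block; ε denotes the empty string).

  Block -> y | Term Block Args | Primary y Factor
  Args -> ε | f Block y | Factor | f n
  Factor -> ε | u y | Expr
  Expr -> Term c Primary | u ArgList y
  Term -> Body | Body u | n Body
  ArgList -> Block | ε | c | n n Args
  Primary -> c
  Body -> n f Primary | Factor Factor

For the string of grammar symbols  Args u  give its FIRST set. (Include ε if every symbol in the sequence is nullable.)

Add FIRST(Args)\{ε} = { c, f, n, u }; Args is nullable, continue.
u is a terminal; add {u} and stop.

{ c, f, n, u }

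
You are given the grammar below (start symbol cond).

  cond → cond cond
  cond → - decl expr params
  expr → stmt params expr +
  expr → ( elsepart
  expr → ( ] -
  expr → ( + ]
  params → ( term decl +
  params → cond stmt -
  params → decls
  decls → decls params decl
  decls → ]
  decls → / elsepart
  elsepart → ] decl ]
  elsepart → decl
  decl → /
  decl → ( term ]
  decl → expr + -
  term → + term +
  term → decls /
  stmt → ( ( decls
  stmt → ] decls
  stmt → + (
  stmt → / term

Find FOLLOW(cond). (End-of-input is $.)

{ $, (, +, -, /, ] }

cond is the start symbol, so $ ∈ FOLLOW(cond).
In cond → cond cond: add FIRST(cond) = { - }.
In cond → cond cond: cond is at the end, add FOLLOW(cond) = { $, (, +, -, /, ] }.
In params → cond stmt -: add FIRST(stmt -) = { (, +, /, ] }.
Union: FOLLOW(cond) = { $, (, +, -, /, ] }.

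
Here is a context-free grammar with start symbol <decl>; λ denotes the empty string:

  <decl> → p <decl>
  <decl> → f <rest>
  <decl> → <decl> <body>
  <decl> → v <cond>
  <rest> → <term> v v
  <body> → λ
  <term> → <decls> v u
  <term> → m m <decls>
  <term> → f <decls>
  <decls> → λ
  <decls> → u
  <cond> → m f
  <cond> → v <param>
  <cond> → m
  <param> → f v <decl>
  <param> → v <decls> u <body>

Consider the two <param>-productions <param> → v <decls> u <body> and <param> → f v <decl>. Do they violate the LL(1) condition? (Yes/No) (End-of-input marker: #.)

No

FIRST(v <decls> u <body>) = { v } and FIRST(f v <decl>) = { f }.
The FIRST sets are disjoint and neither alternative is nullable — no conflict.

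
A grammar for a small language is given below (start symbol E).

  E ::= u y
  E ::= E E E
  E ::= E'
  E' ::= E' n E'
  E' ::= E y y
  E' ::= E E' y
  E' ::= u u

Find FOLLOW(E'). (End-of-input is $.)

{ $, n, u, y }

In E ::= E': E' is at the end, add FOLLOW(E) = { $, u, y }.
In E' ::= E' n E': add FIRST(n E') = { n }.
In E' ::= E' n E': E' is at the end, add FOLLOW(E') = { $, n, u, y }.
In E' ::= E E' y: add FIRST(y) = { y }.
Union: FOLLOW(E') = { $, n, u, y }.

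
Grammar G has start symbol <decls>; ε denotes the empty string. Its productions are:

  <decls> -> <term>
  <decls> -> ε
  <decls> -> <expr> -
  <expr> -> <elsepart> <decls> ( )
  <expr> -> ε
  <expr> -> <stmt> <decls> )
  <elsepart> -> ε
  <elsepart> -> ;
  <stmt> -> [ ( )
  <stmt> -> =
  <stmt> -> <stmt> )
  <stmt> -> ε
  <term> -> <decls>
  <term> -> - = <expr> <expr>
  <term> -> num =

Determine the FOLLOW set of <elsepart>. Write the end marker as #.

{ (, ), -, ;, =, [, num }

In <expr> -> <elsepart> <decls> ( ): add FIRST(<decls> ( )) = { (, ), -, ;, =, [, num }.
Union: FOLLOW(<elsepart>) = { (, ), -, ;, =, [, num }.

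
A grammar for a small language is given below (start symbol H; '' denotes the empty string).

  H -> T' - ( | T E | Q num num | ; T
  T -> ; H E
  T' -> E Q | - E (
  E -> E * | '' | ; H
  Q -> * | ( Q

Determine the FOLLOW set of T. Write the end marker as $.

{ $, (, *, ; }

In H -> T E: add FIRST(E)\{''} = { *, ; }.
  Since E is nullable, also add FOLLOW(H) = { $, (, *, ; }.
In H -> ; T: T is at the end, add FOLLOW(H) = { $, (, *, ; }.
Union: FOLLOW(T) = { $, (, *, ; }.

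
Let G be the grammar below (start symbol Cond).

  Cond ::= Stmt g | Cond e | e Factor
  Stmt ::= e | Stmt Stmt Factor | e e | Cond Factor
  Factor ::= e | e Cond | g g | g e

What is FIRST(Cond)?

{ e }

From Cond ::= Stmt g: add FIRST(Stmt) = { e }.
From Cond ::= Cond e: add FIRST(Cond) = { e }.
Cond ::= e Factor contributes {e}.
Union: FIRST(Cond) = { e }.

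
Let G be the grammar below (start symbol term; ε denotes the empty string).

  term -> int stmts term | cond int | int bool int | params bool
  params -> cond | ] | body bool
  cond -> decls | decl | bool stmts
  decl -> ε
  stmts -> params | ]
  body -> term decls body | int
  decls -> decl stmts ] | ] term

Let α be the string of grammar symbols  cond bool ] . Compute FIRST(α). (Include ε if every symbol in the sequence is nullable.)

{ ], bool, int }

Add FIRST(cond)\{ε} = { ], bool, int }; cond is nullable, continue.
bool is a terminal; add {bool} and stop.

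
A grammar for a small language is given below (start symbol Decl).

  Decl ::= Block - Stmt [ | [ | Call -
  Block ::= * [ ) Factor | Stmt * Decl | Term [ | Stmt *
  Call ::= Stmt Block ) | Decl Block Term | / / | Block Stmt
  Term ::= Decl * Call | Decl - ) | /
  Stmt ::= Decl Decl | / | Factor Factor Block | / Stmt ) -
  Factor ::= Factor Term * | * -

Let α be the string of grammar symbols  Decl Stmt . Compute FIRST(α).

Add FIRST(Decl) = { *, /, [ }; Decl is not nullable, stop.

{ *, /, [ }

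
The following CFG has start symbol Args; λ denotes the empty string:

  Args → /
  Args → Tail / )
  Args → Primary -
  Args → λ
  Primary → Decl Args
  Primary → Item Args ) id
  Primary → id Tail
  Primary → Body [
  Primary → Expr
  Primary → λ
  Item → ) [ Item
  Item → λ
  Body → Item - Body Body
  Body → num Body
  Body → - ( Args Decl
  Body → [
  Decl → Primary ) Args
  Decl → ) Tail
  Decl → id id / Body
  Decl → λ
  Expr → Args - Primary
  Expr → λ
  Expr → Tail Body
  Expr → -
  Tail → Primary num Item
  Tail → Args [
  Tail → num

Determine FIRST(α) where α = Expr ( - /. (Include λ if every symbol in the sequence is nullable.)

{ (, ), -, /, [, id, num }

Add FIRST(Expr)\{λ} = { ), -, /, [, id, num }; Expr is nullable, continue.
( is a terminal; add {(} and stop.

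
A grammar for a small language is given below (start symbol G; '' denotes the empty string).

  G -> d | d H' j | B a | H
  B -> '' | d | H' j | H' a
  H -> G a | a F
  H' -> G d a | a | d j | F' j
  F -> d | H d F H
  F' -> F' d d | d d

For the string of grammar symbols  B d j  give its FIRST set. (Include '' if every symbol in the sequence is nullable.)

Add FIRST(B)\{''} = { a, d }; B is nullable, continue.
d is a terminal; add {d} and stop.

{ a, d }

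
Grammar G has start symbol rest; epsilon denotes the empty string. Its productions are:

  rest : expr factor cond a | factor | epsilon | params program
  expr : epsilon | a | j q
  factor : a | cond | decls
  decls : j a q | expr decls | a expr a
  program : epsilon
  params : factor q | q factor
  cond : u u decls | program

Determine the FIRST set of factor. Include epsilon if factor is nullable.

factor : a contributes {a}.
From factor : cond: add FIRST(cond) = { u, epsilon } (including epsilon since cond is nullable).
From factor : decls: add FIRST(decls) = { a, j }.
Union: FIRST(factor) = { a, j, u, epsilon }.

{ a, j, u, epsilon }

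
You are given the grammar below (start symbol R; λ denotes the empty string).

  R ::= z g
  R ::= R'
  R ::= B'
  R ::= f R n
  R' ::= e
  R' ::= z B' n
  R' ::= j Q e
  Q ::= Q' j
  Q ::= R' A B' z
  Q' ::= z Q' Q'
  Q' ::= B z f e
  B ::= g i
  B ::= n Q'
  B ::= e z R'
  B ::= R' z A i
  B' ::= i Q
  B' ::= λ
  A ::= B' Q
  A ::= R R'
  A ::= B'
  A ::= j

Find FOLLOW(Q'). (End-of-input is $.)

In Q ::= Q' j: add FIRST(j) = { j }.
In Q' ::= z Q' Q': add FIRST(Q') = { e, g, j, n, z }.
In Q' ::= z Q' Q': Q' is at the end, add FOLLOW(Q') = { e, g, j, n, z }.
In B ::= n Q': Q' is at the end, add FOLLOW(B) = { z }.
Union: FOLLOW(Q') = { e, g, j, n, z }.

{ e, g, j, n, z }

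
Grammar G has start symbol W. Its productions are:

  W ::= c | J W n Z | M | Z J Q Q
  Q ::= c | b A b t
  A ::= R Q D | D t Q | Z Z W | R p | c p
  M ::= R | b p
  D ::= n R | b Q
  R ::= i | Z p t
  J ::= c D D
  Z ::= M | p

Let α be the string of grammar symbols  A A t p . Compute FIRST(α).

Add FIRST(A) = { b, c, i, n, p }; A is not nullable, stop.

{ b, c, i, n, p }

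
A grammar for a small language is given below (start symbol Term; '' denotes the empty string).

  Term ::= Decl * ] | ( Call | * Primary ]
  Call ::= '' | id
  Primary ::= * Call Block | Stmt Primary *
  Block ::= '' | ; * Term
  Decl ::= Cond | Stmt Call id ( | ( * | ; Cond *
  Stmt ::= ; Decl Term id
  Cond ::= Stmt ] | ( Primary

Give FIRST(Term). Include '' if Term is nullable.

{ (, *, ; }

From Term ::= Decl * ]: add FIRST(Decl) = { (, ; }.
Term ::= ( Call contributes {(}.
Term ::= * Primary ] contributes {*}.
Union: FIRST(Term) = { (, *, ; }.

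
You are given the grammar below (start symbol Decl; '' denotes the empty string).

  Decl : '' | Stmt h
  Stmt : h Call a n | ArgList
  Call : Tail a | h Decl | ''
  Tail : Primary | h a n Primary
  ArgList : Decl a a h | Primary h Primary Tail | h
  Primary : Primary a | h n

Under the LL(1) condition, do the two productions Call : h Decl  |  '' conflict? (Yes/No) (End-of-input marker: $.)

No

FIRST(h Decl) = { h } and FIRST('') = { '' }.
The second is nullable but FOLLOW(Call) = { a } is disjoint from FIRST of the first.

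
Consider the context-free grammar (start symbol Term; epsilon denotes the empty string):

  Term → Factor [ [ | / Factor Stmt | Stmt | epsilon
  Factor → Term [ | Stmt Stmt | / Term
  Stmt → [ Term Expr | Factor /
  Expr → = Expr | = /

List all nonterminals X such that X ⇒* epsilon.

Directly nullable (have an epsilon-production): Term.
No other nonterminal has a production whose RHS symbols are all nullable.

{ Term }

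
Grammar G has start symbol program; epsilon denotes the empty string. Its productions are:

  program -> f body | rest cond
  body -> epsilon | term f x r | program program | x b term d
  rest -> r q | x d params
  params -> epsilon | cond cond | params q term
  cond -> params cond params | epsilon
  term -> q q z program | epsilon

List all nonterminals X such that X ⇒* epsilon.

{ body, cond, params, term }

Directly nullable (have an epsilon-production): body, params, cond, term.
No other nonterminal has a production whose RHS symbols are all nullable.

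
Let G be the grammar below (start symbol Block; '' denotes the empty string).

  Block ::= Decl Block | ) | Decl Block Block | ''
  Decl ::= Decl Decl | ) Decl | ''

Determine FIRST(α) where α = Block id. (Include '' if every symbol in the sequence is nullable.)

Add FIRST(Block)\{''} = { ) }; Block is nullable, continue.
id is a terminal; add {id} and stop.

{ ), id }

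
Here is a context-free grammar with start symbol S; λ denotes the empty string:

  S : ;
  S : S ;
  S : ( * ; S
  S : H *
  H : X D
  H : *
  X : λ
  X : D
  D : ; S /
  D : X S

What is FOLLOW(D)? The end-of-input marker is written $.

{ (, *, ; }

In H : X D: D is at the end, add FOLLOW(H) = { * }.
In X : D: D is at the end, add FOLLOW(X) = { (, *, ; }.
Union: FOLLOW(D) = { (, *, ; }.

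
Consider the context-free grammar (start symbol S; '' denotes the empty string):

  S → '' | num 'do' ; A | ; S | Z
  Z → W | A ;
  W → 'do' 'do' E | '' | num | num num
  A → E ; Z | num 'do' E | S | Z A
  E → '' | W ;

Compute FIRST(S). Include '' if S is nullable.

S → '' contributes ''.
S → num 'do' ; A contributes {num}.
S → ; S contributes {;}.
From S → Z: add FIRST(Z) = { 'do', ;, num, '' } (including '' since Z is nullable).
Union: FIRST(S) = { 'do', ;, num, '' }.

{ 'do', ;, num, '' }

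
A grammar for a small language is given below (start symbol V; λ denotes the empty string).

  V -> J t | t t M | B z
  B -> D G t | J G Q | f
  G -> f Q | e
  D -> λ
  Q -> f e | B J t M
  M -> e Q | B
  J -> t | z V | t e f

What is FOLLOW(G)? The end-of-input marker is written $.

In B -> D G t: add FIRST(t) = { t }.
In B -> J G Q: add FIRST(Q) = { e, f, t, z }.
Union: FOLLOW(G) = { e, f, t, z }.

{ e, f, t, z }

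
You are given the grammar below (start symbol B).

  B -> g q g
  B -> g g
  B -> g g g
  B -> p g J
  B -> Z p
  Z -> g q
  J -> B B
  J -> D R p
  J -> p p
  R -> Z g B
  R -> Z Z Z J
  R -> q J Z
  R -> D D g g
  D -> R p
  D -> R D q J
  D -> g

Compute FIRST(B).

{ g, p }

B -> g q g contributes {g}.
B -> g g contributes {g}.
B -> g g g contributes {g}.
B -> p g J contributes {p}.
From B -> Z p: add FIRST(Z) = { g }.
Union: FIRST(B) = { g, p }.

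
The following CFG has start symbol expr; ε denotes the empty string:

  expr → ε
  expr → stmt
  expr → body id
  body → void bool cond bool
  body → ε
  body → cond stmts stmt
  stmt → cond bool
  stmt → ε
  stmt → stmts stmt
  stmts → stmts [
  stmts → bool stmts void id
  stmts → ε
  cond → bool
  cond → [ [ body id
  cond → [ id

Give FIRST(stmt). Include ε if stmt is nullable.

{ [, bool, ε }

From stmt → cond bool: add FIRST(cond) = { [, bool }.
stmt → ε contributes ε.
From stmt → stmts stmt: stmts, stmt nullable, take FIRST(stmts) ∪ FIRST(stmt) = { [, bool }; also ε since the whole RHS is nullable.
Union: FIRST(stmt) = { [, bool, ε }.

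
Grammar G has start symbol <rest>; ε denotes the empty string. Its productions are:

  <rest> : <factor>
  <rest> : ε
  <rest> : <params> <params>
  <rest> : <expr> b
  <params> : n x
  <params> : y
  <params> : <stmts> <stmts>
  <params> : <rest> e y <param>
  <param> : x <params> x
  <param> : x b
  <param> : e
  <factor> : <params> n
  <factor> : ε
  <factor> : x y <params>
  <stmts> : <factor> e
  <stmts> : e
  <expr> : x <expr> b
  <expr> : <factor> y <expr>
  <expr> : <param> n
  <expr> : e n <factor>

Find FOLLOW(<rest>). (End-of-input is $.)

<rest> is the start symbol, so $ ∈ FOLLOW(<rest>).
In <params> : <rest> e y <param>: add FIRST(e y <param>) = { e }.
Union: FOLLOW(<rest>) = { $, e }.

{ $, e }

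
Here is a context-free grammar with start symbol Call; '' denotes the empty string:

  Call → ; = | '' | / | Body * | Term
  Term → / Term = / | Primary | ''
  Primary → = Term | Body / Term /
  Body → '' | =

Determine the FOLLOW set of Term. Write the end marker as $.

{ $, /, = }

In Call → Term: Term is at the end, add FOLLOW(Call) = { $ }.
In Term → / Term = /: add FIRST(= /) = { = }.
In Primary → = Term: Term is at the end, add FOLLOW(Primary) = { $, /, = }.
In Primary → Body / Term /: add FIRST(/) = { / }.
Union: FOLLOW(Term) = { $, /, = }.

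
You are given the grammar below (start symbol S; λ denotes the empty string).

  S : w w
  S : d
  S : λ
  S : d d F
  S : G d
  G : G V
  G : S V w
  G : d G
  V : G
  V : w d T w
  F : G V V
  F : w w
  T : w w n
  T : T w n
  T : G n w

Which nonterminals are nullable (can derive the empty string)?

{ S }

Directly nullable (have an λ-production): S.
No other nonterminal has a production whose RHS symbols are all nullable.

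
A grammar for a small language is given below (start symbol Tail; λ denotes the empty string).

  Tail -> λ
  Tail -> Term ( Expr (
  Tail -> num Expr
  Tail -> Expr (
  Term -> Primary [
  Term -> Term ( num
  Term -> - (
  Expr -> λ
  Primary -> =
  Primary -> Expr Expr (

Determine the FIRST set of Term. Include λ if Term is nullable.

From Term -> Primary [: add FIRST(Primary) = { (, = }.
From Term -> Term ( num: add FIRST(Term) = { (, -, = }.
Term -> - ( contributes {-}.
Union: FIRST(Term) = { (, -, = }.

{ (, -, = }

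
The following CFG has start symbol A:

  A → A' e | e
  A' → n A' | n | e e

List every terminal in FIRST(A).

From A → A' e: add FIRST(A') = { e, n }.
A → e contributes {e}.
Union: FIRST(A) = { e, n }.

{ e, n }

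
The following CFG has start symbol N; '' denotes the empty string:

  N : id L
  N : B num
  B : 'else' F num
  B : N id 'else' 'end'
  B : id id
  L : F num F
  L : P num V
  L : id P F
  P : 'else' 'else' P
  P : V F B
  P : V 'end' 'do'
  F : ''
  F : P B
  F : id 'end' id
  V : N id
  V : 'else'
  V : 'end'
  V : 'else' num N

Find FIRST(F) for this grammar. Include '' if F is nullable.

{ 'else', 'end', id, '' }

F : '' contributes ''.
From F : P B: add FIRST(P) = { 'else', 'end', id }.
F : id 'end' id contributes {id}.
Union: FIRST(F) = { 'else', 'end', id, '' }.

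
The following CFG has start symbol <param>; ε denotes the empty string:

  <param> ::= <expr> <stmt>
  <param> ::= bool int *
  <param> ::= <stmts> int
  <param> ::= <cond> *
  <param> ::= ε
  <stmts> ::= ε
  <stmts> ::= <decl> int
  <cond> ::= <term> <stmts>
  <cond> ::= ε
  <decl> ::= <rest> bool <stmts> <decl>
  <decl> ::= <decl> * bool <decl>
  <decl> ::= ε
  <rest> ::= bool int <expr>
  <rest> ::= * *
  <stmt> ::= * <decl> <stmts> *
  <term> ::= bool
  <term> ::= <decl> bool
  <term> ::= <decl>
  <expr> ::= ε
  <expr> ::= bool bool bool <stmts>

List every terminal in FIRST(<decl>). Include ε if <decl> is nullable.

{ *, bool, ε }

From <decl> ::= <rest> bool <stmts> <decl>: add FIRST(<rest>) = { *, bool }.
From <decl> ::= <decl> * bool <decl>: <decl> nullable, take FIRST(<decl>) ∪ {*} = { *, bool }.
<decl> ::= ε contributes ε.
Union: FIRST(<decl>) = { *, bool, ε }.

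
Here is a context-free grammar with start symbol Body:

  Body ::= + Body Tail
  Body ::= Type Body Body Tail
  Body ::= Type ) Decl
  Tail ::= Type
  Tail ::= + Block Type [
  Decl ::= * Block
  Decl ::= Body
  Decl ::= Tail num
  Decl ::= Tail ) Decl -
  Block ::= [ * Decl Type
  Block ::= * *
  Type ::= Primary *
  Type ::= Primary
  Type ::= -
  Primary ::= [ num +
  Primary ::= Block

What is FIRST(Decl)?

Decl ::= * Block contributes {*}.
From Decl ::= Body: add FIRST(Body) = { *, +, -, [ }.
From Decl ::= Tail num: add FIRST(Tail) = { *, +, -, [ }.
From Decl ::= Tail ) Decl -: add FIRST(Tail) = { *, +, -, [ }.
Union: FIRST(Decl) = { *, +, -, [ }.

{ *, +, -, [ }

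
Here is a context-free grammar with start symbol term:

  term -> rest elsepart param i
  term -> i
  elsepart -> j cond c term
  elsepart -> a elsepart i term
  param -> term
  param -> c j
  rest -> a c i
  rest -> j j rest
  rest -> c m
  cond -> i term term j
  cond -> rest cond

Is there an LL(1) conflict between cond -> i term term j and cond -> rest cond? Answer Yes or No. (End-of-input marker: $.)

No

FIRST(i term term j) = { i } and FIRST(rest cond) = { a, c, j }.
The FIRST sets are disjoint and neither alternative is nullable — no conflict.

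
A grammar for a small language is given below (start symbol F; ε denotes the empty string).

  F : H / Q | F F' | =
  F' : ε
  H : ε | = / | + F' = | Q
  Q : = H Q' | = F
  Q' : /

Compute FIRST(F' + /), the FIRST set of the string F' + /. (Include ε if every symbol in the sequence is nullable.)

{ + }

Add FIRST(F')\{ε} = {  }; F' is nullable, continue.
+ is a terminal; add {+} and stop.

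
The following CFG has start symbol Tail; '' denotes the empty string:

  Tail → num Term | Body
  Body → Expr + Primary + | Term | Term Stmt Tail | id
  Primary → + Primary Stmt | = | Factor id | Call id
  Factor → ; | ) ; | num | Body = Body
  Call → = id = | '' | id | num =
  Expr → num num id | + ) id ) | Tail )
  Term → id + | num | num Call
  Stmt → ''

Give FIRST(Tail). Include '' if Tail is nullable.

{ +, id, num }

Tail → num Term contributes {num}.
From Tail → Body: add FIRST(Body) = { +, id, num }.
Union: FIRST(Tail) = { +, id, num }.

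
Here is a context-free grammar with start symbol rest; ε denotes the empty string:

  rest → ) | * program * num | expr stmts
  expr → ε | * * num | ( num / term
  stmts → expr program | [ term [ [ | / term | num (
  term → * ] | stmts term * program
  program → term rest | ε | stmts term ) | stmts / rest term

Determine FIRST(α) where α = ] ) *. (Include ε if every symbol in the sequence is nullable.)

] is a terminal; add {]} and stop.

{ ] }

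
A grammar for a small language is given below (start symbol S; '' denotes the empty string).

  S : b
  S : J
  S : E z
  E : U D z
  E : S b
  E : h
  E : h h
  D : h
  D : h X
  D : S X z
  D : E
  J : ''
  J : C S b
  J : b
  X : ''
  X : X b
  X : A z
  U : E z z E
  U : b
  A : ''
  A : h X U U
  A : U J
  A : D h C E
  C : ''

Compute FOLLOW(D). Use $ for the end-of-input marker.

In E : U D z: add FIRST(z) = { z }.
In A : D h C E: add FIRST(h C E) = { h }.
Union: FOLLOW(D) = { h, z }.

{ h, z }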